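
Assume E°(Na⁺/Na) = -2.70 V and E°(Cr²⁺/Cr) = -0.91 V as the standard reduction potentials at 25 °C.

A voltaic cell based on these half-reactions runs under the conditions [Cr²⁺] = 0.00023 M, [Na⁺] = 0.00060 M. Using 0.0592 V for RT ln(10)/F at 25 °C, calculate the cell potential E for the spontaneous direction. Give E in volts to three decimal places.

Cr²⁺/Cr is the cathode (higher E°), Na⁺/Na the anode: E°cell = -0.91 − (-2.70) = +1.79 V, n = 2.
Overall: Cr²⁺(aq) + 2 Na(s) → Cr(s) + 2 Na⁺(aq)
Q = [Na⁺]^2 / ([Cr²⁺]); log Q = -2.805.
E = E° − (0.0592/n) log Q = +1.79 − (0.0592/2)(-2.805) = +1.873 V.

+1.873 V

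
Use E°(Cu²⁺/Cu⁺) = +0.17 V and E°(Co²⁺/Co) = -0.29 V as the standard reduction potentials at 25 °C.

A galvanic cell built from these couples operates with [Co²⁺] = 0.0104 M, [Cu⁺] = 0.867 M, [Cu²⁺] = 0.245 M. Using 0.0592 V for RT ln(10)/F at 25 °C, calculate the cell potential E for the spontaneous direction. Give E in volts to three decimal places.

Cu²⁺/Cu⁺ is the cathode (higher E°), Co²⁺/Co the anode: E°cell = +0.17 − (-0.29) = +0.46 V, n = 2.
Overall: 2 Cu²⁺(aq) + Co(s) → 2 Cu⁺(aq) + Co²⁺(aq)
Q = [Cu⁺]^2·[Co²⁺] / ([Cu²⁺]^2); log Q = -0.885.
E = E° − (0.0592/n) log Q = +0.46 − (0.0592/2)(-0.885) = +0.486 V.

+0.486 V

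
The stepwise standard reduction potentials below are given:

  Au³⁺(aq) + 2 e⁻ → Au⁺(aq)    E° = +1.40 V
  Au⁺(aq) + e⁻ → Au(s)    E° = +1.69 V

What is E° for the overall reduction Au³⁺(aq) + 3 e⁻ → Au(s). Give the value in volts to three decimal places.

+1.497 V

Adding the free-energy changes (−nFE°) of the two steps gives −n₃FE°₃ = −n₁FE°₁ − n₂FE°₂.
E°₃ = (2×+1.40 + 1×+1.69) / 3 = (+4.490) / 3 = +1.497 V.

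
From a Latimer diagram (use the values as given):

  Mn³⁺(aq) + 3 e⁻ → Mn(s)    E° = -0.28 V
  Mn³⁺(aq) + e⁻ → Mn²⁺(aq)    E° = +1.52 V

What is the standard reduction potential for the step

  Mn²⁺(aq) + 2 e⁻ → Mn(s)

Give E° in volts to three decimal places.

Sequential free energies add, so n₃E°₃ = n₁E°₁ + n₂E°₂.
With n₃ = 3, and the known step contributing 1×(+1.52) V, the unknown satisfies 2·E° = 3×(-0.28) − 1×(+1.52) = -2.360.
E° = -2.360 / 2 = -1.180 V.

-1.180 V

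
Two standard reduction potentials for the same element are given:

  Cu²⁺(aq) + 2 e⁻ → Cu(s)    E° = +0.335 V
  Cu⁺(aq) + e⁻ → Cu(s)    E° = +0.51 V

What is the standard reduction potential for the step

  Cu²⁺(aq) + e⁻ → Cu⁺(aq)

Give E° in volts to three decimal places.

+0.160 V

Sequential free energies add, so n₃E°₃ = n₁E°₁ + n₂E°₂.
With n₃ = 2, and the known step contributing 1×(+0.51) V, the unknown satisfies 1·E° = 2×(+0.335) − 1×(+0.51) = +0.160.
E° = +0.160 / 1 = +0.160 V.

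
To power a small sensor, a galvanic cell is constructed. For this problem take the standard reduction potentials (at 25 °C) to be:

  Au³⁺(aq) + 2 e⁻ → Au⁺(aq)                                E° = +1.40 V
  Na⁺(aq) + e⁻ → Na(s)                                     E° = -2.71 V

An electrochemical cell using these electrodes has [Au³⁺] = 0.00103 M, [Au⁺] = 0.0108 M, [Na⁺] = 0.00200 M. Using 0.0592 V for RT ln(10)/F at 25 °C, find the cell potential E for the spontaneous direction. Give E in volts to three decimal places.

+4.240 V

Au³⁺/Au⁺ is the cathode (higher E°), Na⁺/Na the anode: E°cell = +1.40 − (-2.71) = +4.11 V, n = 2.
Overall: Au³⁺(aq) + 2 Na(s) → Au⁺(aq) + 2 Na⁺(aq)
Q = [Au⁺]·[Na⁺]^2 / ([Au³⁺]); log Q = -4.377.
E = E° − (0.0592/n) log Q = +4.11 − (0.0592/2)(-4.377) = +4.240 V.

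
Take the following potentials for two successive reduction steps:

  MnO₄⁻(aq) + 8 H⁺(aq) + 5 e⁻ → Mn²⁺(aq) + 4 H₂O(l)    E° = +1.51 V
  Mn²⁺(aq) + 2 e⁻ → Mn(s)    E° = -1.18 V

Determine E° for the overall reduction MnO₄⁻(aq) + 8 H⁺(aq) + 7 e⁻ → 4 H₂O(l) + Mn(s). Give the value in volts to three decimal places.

Standard free energies of sequential steps add: ΔG°₃ = ΔG°₁ + ΔG°₂, so n₃E°₃ = n₁E°₁ + n₂E°₂.
E°₃ = (5×+1.51 + 2×-1.18) / 7 = (+5.190) / 7 = +0.741 V.

+0.741 V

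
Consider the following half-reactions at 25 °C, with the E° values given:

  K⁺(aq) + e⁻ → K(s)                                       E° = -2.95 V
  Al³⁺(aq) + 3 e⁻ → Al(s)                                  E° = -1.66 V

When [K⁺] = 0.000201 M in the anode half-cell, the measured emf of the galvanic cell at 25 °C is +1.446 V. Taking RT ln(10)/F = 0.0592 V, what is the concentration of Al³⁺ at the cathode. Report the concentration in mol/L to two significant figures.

0.00065 M

Al³⁺/Al is the cathode, K⁺/K the anode: E°cell = +1.29 V, n = 3.
Overall reaction: Al³⁺(aq) + 3 K(s) → Al(s) + 3 K⁺(aq); Q = [K⁺]^3/[Al³⁺]^1.
From E = E° − (0.0592/n) log Q: log Q = (E° − E)·n/0.0592 = (+1.29 − (+1.446))·3/0.0592 = -7.9054.
So 1·log[Al³⁺] = 3·log(0.000201) − log Q = -11.0904 − (-7.9054) = -3.1850; [Al³⁺] = 10^(-3.1850) ≈ 0.00065 M.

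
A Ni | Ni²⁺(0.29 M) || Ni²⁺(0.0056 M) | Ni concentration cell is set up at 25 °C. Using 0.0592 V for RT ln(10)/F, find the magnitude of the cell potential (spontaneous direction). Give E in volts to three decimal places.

For a concentration cell E°cell = 0. The 0.29 M side is the cathode (reduction is favoured where [Ni²⁺] is higher).
With n = 2, E = −(0.0592/2) log([Ni²⁺]ₐₙ/[Ni²⁺]꜀ₐₜ) = −(0.0592/2) log(0.0056/0.29) = −(0.0592/2)(-1.714) = +0.051 V.

+0.051 V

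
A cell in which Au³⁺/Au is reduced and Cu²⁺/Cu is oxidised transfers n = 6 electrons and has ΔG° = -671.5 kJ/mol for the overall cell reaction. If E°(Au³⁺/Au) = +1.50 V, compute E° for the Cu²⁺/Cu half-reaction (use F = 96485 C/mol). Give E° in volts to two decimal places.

E°cell = −ΔG°/(nF) = −(-671.5×10³)/((6)(96485)) = +1.160 V.
Since Au³⁺/Au is the cathode and Cu²⁺/Cu the anode, E°cell = E°(Au³⁺/Au) − E°(Cu²⁺/Cu).
So E°(Cu²⁺/Cu) = E°(Au³⁺/Au) − E°cell = (+1.50) − (+1.160) = +0.34 V.

+0.34 V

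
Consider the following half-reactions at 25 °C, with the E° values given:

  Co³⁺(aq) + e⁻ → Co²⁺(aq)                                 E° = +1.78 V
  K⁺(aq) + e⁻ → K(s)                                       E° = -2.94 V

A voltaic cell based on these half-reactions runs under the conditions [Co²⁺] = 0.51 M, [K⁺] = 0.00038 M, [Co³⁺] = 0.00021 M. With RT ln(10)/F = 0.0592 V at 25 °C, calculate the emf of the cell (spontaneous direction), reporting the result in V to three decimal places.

Co³⁺/Co²⁺ is the cathode (higher E°), K⁺/K the anode: E°cell = +1.78 − (-2.94) = +4.72 V, n = 1.
Overall: Co³⁺(aq) + K(s) → Co²⁺(aq) + K⁺(aq)
Q = [Co²⁺]·[K⁺] / ([Co³⁺]); log Q = -0.035.
E = E° − (0.0592/n) log Q = +4.72 − (0.0592/1)(-0.035) = +4.722 V.

+4.722 V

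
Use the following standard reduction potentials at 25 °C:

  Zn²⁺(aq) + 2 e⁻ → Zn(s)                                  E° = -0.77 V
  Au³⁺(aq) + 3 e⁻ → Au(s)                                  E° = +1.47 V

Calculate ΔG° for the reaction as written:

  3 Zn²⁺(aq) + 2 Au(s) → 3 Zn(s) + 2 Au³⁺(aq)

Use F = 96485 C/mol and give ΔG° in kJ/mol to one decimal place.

+1296.8 kJ/mol

As written, Zn²⁺/Zn is reduced (cathode) and Au³⁺/Au is oxidised (anode), so E°cell = (-0.77) − (+1.47) = -2.24 V.
Balancing electrons gives n = 6.
ΔG° = −nFE° = −(6)(96485)(-2.24) = 1,296,758 J = +1296.8 kJ/mol.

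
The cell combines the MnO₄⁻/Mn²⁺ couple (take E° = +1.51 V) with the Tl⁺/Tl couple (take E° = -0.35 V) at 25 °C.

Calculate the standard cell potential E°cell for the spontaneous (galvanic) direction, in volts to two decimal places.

The MnO₄⁻/Mn²⁺ couple has the higher reduction potential, so it is the cathode; Tl⁺/Tl is oxidised at the anode.
E°cell = E°(cathode) − E°(anode) = (+1.51) − (-0.35) = +1.86 V.

+1.86 V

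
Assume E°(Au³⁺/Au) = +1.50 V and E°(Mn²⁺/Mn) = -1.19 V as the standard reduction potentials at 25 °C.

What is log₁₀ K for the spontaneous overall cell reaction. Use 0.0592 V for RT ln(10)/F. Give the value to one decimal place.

Cathode: Au³⁺/Au; anode: Mn²⁺/Mn. E°cell = +2.69 V, n = 6.
log K = nE°cell / 0.0592 = (6)(+2.69) / 0.0592 = 272.6.

272.6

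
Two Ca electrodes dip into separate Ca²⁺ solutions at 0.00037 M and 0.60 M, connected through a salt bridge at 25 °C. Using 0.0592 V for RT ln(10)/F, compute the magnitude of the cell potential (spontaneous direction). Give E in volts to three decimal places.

For a concentration cell E°cell = 0. The 0.60 M side is the cathode (reduction is favoured where [Ca²⁺] is higher).
With n = 2, E = −(0.0592/2) log([Ca²⁺]ₐₙ/[Ca²⁺]꜀ₐₜ) = −(0.0592/2) log(0.00037/0.6) = −(0.0592/2)(-3.210) = +0.095 V.

+0.095 V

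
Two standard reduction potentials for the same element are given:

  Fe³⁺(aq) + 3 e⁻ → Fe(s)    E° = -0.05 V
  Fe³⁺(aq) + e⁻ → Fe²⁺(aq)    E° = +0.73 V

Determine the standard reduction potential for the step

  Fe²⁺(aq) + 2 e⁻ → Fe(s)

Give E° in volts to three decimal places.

Sequential free energies add, so n₃E°₃ = n₁E°₁ + n₂E°₂.
With n₃ = 3, and the known step contributing 1×(+0.73) V, the unknown satisfies 2·E° = 3×(-0.05) − 1×(+0.73) = -0.880.
E° = -0.880 / 2 = -0.440 V.

-0.440 V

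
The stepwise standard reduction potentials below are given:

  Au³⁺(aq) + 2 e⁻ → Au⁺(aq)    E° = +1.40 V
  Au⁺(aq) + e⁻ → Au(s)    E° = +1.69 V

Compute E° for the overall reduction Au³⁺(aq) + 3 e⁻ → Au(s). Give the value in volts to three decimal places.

Adding the free-energy changes (−nFE°) of the two steps gives −n₃FE°₃ = −n₁FE°₁ − n₂FE°₂.
E°₃ = (2×+1.40 + 1×+1.69) / 3 = (+4.490) / 3 = +1.497 V.

+1.497 V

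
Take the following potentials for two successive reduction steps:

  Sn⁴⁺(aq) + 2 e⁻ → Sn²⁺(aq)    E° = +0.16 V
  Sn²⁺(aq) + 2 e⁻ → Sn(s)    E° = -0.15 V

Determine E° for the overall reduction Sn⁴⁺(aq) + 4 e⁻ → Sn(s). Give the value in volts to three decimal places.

+0.005 V

Adding the free-energy changes (−nFE°) of the two steps gives −n₃FE°₃ = −n₁FE°₁ − n₂FE°₂.
E°₃ = (2×+0.16 + 2×-0.15) / 4 = (+0.020) / 4 = +0.005 V.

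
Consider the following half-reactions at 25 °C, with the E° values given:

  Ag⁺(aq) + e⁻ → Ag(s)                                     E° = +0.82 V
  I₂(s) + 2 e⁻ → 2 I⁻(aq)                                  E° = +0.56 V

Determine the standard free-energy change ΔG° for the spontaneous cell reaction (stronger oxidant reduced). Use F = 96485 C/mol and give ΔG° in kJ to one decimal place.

-50.2 kJ

Ag⁺/Ag (E° = +0.82 V) is the cathode; I₂/I⁻ (E° = +0.56 V) is the anode, so E°cell = +0.26 V.
Balancing electrons gives n = 2 (lcm of 1 and 2).
ΔG° = −nFE° = −(2)(96485)(+0.26) = -50,172 J = -50.2 kJ.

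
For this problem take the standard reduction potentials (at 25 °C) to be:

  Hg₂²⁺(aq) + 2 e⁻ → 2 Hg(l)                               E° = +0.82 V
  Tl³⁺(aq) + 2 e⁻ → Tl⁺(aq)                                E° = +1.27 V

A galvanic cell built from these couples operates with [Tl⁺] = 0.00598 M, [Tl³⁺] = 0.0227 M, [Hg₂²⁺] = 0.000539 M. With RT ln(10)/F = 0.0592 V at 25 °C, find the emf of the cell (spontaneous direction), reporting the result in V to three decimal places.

+0.564 V

Tl³⁺/Tl⁺ is the cathode (higher E°), Hg₂²⁺/Hg the anode: E°cell = +1.27 − (+0.82) = +0.45 V, n = 2.
Overall: Tl³⁺(aq) + 2 Hg(l) → Tl⁺(aq) + Hg₂²⁺(aq)
Q = [Tl⁺]·[Hg₂²⁺] / ([Tl³⁺]); log Q = -3.848.
E = E° − (0.0592/n) log Q = +0.45 − (0.0592/2)(-3.848) = +0.564 V.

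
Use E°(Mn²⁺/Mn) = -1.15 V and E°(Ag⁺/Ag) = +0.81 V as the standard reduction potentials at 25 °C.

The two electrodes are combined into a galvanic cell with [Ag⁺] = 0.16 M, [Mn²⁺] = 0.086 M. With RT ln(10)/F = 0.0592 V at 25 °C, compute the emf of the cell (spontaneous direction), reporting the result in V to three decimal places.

+1.944 V

Ag⁺/Ag is the cathode (higher E°), Mn²⁺/Mn the anode: E°cell = +0.81 − (-1.15) = +1.96 V, n = 2.
Overall: 2 Ag⁺(aq) + Mn(s) → 2 Ag(s) + Mn²⁺(aq)
Q = [Mn²⁺] / ([Ag⁺]^2); log Q = 0.526.
E = E° − (0.0592/n) log Q = +1.96 − (0.0592/2)(0.526) = +1.944 V.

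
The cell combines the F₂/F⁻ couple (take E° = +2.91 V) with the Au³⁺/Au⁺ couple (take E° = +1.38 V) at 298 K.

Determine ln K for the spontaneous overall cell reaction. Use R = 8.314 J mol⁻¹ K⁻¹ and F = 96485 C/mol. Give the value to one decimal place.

119.2

Cathode: F₂/F⁻; anode: Au³⁺/Au⁺. E°cell = (+2.91) − (+1.38) = +1.53 V, with n = 2.
ΔG° = −nFE° = −RT ln K, so ln K = nFE°/(RT) = (2)(96485)(+1.53) / ((8.314)(298)) = 119.167.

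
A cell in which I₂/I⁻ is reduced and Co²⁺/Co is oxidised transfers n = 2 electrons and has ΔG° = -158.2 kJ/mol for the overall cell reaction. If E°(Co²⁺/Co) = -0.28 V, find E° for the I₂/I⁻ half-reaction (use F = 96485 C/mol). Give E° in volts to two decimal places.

E°cell = −ΔG°/(nF) = −(-158.2×10³)/((2)(96485)) = +0.820 V.
Since I₂/I⁻ is the cathode and Co²⁺/Co the anode, E°cell = E°(I₂/I⁻) − E°(Co²⁺/Co).
So E°(I₂/I⁻) = E°cell + E°(Co²⁺/Co) = +0.820 + (-0.28) = +0.54 V.

+0.54 V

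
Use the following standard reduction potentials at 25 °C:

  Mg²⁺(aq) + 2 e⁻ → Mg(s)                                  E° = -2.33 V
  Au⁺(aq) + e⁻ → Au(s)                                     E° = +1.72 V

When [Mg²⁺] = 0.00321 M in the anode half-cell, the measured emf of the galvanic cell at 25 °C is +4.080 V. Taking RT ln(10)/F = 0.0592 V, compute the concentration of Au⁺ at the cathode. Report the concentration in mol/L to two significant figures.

Au⁺/Au is the cathode, Mg²⁺/Mg the anode: E°cell = +4.05 V, n = 2.
Overall reaction: 2 Au⁺(aq) + Mg(s) → 2 Au(s) + Mg²⁺(aq); Q = [Mg²⁺]^1/[Au⁺]^2.
From E = E° − (0.0592/n) log Q: log Q = (E° − E)·n/0.0592 = (+4.05 − (+4.080))·2/0.0592 = -1.0135.
So 2·log[Au⁺] = 1·log(0.00321) − log Q = -2.4935 − (-1.0135) = -1.4800; log[Au⁺] = -1.4800 / 2 = -0.7400; [Au⁺] = 10^(-0.7400) ≈ 0.18 M.

0.18 M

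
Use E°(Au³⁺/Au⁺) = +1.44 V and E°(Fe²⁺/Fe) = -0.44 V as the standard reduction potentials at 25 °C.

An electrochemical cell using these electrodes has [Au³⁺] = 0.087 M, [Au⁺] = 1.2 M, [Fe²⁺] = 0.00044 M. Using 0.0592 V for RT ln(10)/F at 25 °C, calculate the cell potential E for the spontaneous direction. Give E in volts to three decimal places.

Au³⁺/Au⁺ is the cathode (higher E°), Fe²⁺/Fe the anode: E°cell = +1.44 − (-0.44) = +1.88 V, n = 2.
Overall: Au³⁺(aq) + Fe(s) → Au⁺(aq) + Fe²⁺(aq)
Q = [Au⁺]·[Fe²⁺] / ([Au³⁺]); log Q = -2.217.
E = E° − (0.0592/n) log Q = +1.88 − (0.0592/2)(-2.217) = +1.946 V.

+1.946 V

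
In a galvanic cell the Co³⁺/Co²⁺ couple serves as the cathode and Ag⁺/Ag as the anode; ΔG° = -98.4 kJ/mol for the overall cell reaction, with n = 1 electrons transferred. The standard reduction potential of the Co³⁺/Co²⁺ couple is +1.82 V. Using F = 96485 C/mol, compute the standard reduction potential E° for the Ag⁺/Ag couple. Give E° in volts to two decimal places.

+0.80 V

E°cell = −ΔG°/(nF) = −(-98.4×10³)/((1)(96485)) = +1.020 V.
Since Co³⁺/Co²⁺ is the cathode and Ag⁺/Ag the anode, E°cell = E°(Co³⁺/Co²⁺) − E°(Ag⁺/Ag).
So E°(Ag⁺/Ag) = E°(Co³⁺/Co²⁺) − E°cell = (+1.82) − (+1.020) = +0.80 V.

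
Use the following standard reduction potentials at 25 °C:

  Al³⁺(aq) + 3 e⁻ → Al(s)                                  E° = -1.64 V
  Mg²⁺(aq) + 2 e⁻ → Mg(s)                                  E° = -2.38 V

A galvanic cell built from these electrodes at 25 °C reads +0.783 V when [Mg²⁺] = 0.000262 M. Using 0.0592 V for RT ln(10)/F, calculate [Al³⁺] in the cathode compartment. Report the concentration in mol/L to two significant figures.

Al³⁺/Al is the cathode, Mg²⁺/Mg the anode: E°cell = +0.74 V, n = 6.
Overall reaction: 2 Al³⁺(aq) + 3 Mg(s) → 2 Al(s) + 3 Mg²⁺(aq); Q = [Mg²⁺]^3/[Al³⁺]^2.
From E = E° − (0.0592/n) log Q: log Q = (E° − E)·n/0.0592 = (+0.74 − (+0.783))·6/0.0592 = -4.3581.
So 2·log[Al³⁺] = 3·log(0.000262) − log Q = -10.7451 − (-4.3581) = -6.3870; log[Al³⁺] = -6.3870 / 2 = -3.1935; [Al³⁺] = 10^(-3.1935) ≈ 0.00064 M.

0.00064 M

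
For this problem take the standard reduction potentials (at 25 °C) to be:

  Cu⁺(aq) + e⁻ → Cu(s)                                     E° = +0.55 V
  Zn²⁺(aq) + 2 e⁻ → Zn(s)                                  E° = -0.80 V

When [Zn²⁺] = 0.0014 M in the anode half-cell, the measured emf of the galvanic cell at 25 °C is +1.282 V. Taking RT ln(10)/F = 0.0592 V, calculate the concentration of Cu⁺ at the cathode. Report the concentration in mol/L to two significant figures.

Cu⁺/Cu is the cathode, Zn²⁺/Zn the anode: E°cell = +1.35 V, n = 2.
Overall reaction: 2 Cu⁺(aq) + Zn(s) → 2 Cu(s) + Zn²⁺(aq); Q = [Zn²⁺]^1/[Cu⁺]^2.
From E = E° − (0.0592/n) log Q: log Q = (E° − E)·n/0.0592 = (+1.35 − (+1.282))·2/0.0592 = 2.2973.
So 2·log[Cu⁺] = 1·log(0.0014) − log Q = -2.8539 − (2.2973) = -5.1512; log[Cu⁺] = -5.1512 / 2 = -2.5756; [Cu⁺] = 10^(-2.5756) ≈ 0.0027 M.

0.0027 M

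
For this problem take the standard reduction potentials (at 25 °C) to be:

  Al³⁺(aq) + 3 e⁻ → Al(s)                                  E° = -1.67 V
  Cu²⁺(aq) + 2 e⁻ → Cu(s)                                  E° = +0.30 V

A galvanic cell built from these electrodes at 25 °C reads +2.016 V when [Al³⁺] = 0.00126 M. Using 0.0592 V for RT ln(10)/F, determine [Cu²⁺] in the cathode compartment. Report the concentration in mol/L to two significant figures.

0.42 M

Cu²⁺/Cu is the cathode, Al³⁺/Al the anode: E°cell = +1.97 V, n = 6.
Overall reaction: 3 Cu²⁺(aq) + 2 Al(s) → 3 Cu(s) + 2 Al³⁺(aq); Q = [Al³⁺]^2/[Cu²⁺]^3.
From E = E° − (0.0592/n) log Q: log Q = (E° − E)·n/0.0592 = (+1.97 − (+2.016))·6/0.0592 = -4.6622.
So 3·log[Cu²⁺] = 2·log(0.00126) − log Q = -5.7993 − (-4.6622) = -1.1371; log[Cu²⁺] = -1.1371 / 3 = -0.3790; [Cu²⁺] = 10^(-0.3790) ≈ 0.42 M.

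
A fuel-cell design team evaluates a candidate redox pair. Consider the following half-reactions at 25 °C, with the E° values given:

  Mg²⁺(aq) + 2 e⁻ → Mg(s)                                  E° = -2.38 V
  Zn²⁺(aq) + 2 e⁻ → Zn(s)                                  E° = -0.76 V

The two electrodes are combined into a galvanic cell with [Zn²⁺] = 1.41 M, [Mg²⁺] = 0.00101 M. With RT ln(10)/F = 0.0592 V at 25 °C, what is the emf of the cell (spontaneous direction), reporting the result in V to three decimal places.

+1.713 V

Zn²⁺/Zn is the cathode (higher E°), Mg²⁺/Mg the anode: E°cell = -0.76 − (-2.38) = +1.62 V, n = 2.
Overall: Zn²⁺(aq) + Mg(s) → Zn(s) + Mg²⁺(aq)
Q = [Mg²⁺] / ([Zn²⁺]); log Q = -3.145.
E = E° − (0.0592/n) log Q = +1.62 − (0.0592/2)(-3.145) = +1.713 V.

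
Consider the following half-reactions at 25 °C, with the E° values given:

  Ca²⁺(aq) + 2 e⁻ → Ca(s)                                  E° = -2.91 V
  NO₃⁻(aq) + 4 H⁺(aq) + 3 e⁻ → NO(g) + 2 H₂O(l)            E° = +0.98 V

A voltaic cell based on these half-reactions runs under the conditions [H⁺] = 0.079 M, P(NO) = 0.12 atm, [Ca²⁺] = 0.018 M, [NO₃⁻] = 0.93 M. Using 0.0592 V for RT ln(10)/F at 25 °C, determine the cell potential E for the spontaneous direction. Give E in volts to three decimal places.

NO₃⁻/NO is the cathode (higher E°), Ca²⁺/Ca the anode: E°cell = +0.98 − (-2.91) = +3.89 V, n = 6.
Overall: 2 NO₃⁻(aq) + 8 H⁺(aq) + 3 Ca(s) → 2 NO(g) + 4 H₂O(l) + 3 Ca²⁺(aq)
Q = P(NO)^2·[Ca²⁺]^3 / ([NO₃⁻]^2·[H⁺]^8); log Q = 1.806.
E = E° − (0.0592/n) log Q = +3.89 − (0.0592/6)(1.806) = +3.872 V.

+3.872 V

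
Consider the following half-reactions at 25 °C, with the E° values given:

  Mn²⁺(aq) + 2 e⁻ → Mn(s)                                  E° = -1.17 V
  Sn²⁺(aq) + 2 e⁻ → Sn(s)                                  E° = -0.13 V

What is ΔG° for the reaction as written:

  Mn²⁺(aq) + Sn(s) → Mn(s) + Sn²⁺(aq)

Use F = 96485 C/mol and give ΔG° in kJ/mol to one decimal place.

As written, Mn²⁺/Mn is reduced (cathode) and Sn²⁺/Sn is oxidised (anode), so E°cell = (-1.17) − (-0.13) = -1.04 V.
Balancing electrons gives n = 2.
ΔG° = −nFE° = −(2)(96485)(-1.04) = 200,689 J = +200.7 kJ/mol.

+200.7 kJ/mol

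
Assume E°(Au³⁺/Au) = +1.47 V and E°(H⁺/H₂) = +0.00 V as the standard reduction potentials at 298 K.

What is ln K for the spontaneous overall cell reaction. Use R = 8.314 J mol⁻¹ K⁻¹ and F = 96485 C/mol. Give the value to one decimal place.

343.5

Cathode: Au³⁺/Au; anode: H⁺/H₂. E°cell = (+1.47) − (+0.00) = +1.47 V, with n = 6.
ΔG° = −nFE° = −RT ln K, so ln K = nFE°/(RT) = (6)(96485)(+1.47) / ((8.314)(298)) = 343.481.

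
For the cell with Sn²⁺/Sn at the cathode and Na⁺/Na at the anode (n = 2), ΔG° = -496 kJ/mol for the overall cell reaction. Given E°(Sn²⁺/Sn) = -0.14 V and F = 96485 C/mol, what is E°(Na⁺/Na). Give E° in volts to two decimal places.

-2.71 V

E°cell = −ΔG°/(nF) = −(-496×10³)/((2)(96485)) = +2.570 V.
Since Sn²⁺/Sn is the cathode and Na⁺/Na the anode, E°cell = E°(Sn²⁺/Sn) − E°(Na⁺/Na).
So E°(Na⁺/Na) = E°(Sn²⁺/Sn) − E°cell = (-0.14) − (+2.570) = -2.71 V.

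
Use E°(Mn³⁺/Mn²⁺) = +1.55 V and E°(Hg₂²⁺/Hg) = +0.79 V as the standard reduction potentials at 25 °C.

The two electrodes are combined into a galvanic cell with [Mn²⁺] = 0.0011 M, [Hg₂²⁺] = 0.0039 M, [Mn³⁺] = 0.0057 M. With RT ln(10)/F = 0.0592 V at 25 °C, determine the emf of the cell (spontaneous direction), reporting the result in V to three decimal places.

Mn³⁺/Mn²⁺ is the cathode (higher E°), Hg₂²⁺/Hg the anode: E°cell = +1.55 − (+0.79) = +0.76 V, n = 2.
Overall: 2 Mn³⁺(aq) + 2 Hg(l) → 2 Mn²⁺(aq) + Hg₂²⁺(aq)
Q = [Mn²⁺]^2·[Hg₂²⁺] / ([Mn³⁺]^2); log Q = -3.838.
E = E° − (0.0592/n) log Q = +0.76 − (0.0592/2)(-3.838) = +0.874 V.

+0.874 V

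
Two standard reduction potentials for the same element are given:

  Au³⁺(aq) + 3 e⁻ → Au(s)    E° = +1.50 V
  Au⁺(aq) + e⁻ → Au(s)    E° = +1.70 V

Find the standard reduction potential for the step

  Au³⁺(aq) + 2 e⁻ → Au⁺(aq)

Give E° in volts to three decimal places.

+1.400 V

Sequential free energies add, so n₃E°₃ = n₁E°₁ + n₂E°₂.
With n₃ = 3, and the known step contributing 1×(+1.70) V, the unknown satisfies 2·E° = 3×(+1.50) − 1×(+1.70) = +2.800.
E° = +2.800 / 2 = +1.400 V.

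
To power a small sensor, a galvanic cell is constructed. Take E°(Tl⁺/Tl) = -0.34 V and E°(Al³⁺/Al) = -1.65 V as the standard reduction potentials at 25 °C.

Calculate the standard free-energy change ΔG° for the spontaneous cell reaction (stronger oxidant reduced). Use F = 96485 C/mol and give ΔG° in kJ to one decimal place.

-379.2 kJ

Tl⁺/Tl (E° = -0.34 V) is the cathode; Al³⁺/Al (E° = -1.65 V) is the anode, so E°cell = +1.31 V.
Balancing electrons gives n = 3 (lcm of 1 and 3).
ΔG° = −nFE° = −(3)(96485)(+1.31) = -379,186 J = -379.2 kJ.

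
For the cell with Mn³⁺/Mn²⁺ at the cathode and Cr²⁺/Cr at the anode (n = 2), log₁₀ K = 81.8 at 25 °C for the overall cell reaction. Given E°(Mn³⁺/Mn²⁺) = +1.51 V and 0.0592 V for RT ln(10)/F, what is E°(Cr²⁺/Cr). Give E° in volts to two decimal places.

-0.91 V

E°cell = (0.0592/n)·log K = (0.0592/2)(81.8) = +2.421 V.
Since Mn³⁺/Mn²⁺ is the cathode and Cr²⁺/Cr the anode, E°cell = E°(Mn³⁺/Mn²⁺) − E°(Cr²⁺/Cr).
So E°(Cr²⁺/Cr) = E°(Mn³⁺/Mn²⁺) − E°cell = (+1.51) − (+2.421) = -0.91 V.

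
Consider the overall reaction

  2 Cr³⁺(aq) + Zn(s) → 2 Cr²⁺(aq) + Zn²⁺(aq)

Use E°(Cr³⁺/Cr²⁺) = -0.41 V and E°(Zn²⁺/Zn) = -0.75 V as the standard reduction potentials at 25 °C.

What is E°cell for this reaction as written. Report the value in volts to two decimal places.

The Cr³⁺/Cr²⁺ couple has the higher reduction potential, so it is the cathode; Zn²⁺/Zn is oxidised at the anode.
E°cell = E°(cathode) − E°(anode) = (-0.41) − (-0.75) = +0.34 V.
Since E°cell > 0, the reaction is spontaneous under standard conditions.

+0.34 V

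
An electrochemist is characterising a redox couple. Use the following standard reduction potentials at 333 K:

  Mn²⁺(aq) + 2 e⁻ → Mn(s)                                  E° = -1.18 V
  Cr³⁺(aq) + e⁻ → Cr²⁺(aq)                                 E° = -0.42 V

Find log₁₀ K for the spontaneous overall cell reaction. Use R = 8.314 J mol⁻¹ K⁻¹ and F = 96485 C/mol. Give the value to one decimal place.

23.0

Cathode: Cr³⁺/Cr²⁺; anode: Mn²⁺/Mn. E°cell = (-0.42) − (-1.18) = +0.76 V, with n = 2.
ΔG° = −nFE° = −RT ln K, so ln K = nFE°/(RT) = (2)(96485)(+0.76) / ((8.314)(333)) = 52.972.
log₁₀ K = 52.972 / ln 10 = 23.0.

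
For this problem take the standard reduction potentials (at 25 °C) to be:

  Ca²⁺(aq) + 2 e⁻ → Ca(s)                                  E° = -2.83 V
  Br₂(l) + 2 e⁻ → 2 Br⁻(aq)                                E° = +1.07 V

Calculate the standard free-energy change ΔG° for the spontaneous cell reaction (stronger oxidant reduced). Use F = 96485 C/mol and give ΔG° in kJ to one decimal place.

-752.6 kJ

Br₂/Br⁻ (E° = +1.07 V) is the cathode; Ca²⁺/Ca (E° = -2.83 V) is the anode, so E°cell = +3.90 V.
Balancing electrons gives n = 2 (lcm of 2 and 2).
ΔG° = −nFE° = −(2)(96485)(+3.90) = -752,583 J = -752.6 kJ.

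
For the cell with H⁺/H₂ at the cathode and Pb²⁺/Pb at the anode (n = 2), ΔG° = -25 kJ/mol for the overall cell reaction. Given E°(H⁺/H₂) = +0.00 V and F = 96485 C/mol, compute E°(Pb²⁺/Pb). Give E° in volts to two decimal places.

-0.13 V

E°cell = −ΔG°/(nF) = −(-25×10³)/((2)(96485)) = +0.130 V.
Since H⁺/H₂ is the cathode and Pb²⁺/Pb the anode, E°cell = E°(H⁺/H₂) − E°(Pb²⁺/Pb).
So E°(Pb²⁺/Pb) = E°(H⁺/H₂) − E°cell = (+0.00) − (+0.130) = -0.13 V.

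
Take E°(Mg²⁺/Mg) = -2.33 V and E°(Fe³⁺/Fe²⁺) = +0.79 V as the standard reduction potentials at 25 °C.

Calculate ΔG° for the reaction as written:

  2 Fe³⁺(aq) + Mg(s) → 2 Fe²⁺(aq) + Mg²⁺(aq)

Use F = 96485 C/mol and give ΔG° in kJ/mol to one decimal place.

As written, Fe³⁺/Fe²⁺ is reduced (cathode) and Mg²⁺/Mg is oxidised (anode), so E°cell = (+0.79) − (-2.33) = +3.12 V.
Balancing electrons gives n = 2.
ΔG° = −nFE° = −(2)(96485)(+3.12) = -602,066 J = -602.1 kJ/mol.

-602.1 kJ/mol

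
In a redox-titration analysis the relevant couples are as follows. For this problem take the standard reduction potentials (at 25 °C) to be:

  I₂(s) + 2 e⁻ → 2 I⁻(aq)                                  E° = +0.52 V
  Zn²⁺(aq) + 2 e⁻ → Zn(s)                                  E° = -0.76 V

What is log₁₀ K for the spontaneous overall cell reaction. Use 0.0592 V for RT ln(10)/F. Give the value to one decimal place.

Cathode: I₂/I⁻; anode: Zn²⁺/Zn. E°cell = +1.28 V, n = 2.
log K = nE°cell / 0.0592 = (2)(+1.28) / 0.0592 = 43.2.

43.2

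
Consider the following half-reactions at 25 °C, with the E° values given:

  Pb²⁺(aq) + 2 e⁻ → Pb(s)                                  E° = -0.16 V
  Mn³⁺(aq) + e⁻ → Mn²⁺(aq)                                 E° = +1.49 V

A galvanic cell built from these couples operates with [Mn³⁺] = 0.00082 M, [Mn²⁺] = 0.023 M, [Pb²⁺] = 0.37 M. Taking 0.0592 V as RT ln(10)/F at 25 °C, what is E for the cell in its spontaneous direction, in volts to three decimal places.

+1.577 V

Mn³⁺/Mn²⁺ is the cathode (higher E°), Pb²⁺/Pb the anode: E°cell = +1.49 − (-0.16) = +1.65 V, n = 2.
Overall: 2 Mn³⁺(aq) + Pb(s) → 2 Mn²⁺(aq) + Pb²⁺(aq)
Q = [Mn²⁺]^2·[Pb²⁺] / ([Mn³⁺]^2); log Q = 2.464.
E = E° − (0.0592/n) log Q = +1.65 − (0.0592/2)(2.464) = +1.577 V.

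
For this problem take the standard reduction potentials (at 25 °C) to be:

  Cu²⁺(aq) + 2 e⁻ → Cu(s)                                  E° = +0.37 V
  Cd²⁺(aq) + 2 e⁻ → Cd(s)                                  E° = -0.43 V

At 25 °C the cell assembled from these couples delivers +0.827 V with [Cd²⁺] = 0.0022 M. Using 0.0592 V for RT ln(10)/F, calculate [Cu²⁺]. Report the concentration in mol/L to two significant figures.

Cu²⁺/Cu is the cathode, Cd²⁺/Cd the anode: E°cell = +0.80 V, n = 2.
Overall reaction: Cu²⁺(aq) + Cd(s) → Cu(s) + Cd²⁺(aq); Q = [Cd²⁺]^1/[Cu²⁺]^1.
From E = E° − (0.0592/n) log Q: log Q = (E° − E)·n/0.0592 = (+0.80 − (+0.827))·2/0.0592 = -0.9122.
So 1·log[Cu²⁺] = 1·log(0.0022) − log Q = -2.6576 − (-0.9122) = -1.7454; [Cu²⁺] = 10^(-1.7454) ≈ 0.018 M.

0.018 M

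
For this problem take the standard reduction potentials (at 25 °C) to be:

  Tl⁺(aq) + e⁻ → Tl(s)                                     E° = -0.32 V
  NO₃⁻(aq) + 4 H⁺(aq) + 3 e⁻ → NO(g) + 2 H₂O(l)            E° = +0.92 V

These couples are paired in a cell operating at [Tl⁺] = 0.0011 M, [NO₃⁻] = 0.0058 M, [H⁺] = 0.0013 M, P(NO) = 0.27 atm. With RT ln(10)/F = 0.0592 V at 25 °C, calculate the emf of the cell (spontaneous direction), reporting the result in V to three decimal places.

NO₃⁻/NO is the cathode (higher E°), Tl⁺/Tl the anode: E°cell = +0.92 − (-0.32) = +1.24 V, n = 3.
Overall: NO₃⁻(aq) + 4 H⁺(aq) + 3 Tl(s) → NO(g) + 2 H₂O(l) + 3 Tl⁺(aq)
Q = P(NO)·[Tl⁺]^3 / ([NO₃⁻]·[H⁺]^4); log Q = 4.336.
E = E° − (0.0592/n) log Q = +1.24 − (0.0592/3)(4.336) = +1.154 V.

+1.154 V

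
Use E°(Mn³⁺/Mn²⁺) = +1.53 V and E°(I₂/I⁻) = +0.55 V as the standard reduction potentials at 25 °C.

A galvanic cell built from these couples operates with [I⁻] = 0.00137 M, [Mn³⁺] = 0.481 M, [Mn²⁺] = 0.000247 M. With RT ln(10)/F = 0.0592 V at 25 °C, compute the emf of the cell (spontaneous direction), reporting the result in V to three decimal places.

Mn³⁺/Mn²⁺ is the cathode (higher E°), I₂/I⁻ the anode: E°cell = +1.53 − (+0.55) = +0.98 V, n = 2.
Overall: 2 Mn³⁺(aq) + 2 I⁻(aq) → 2 Mn²⁺(aq) + I₂(s)
Q = [Mn²⁺]^2 / ([Mn³⁺]^2·[I⁻]^2); log Q = -0.852.
E = E° − (0.0592/n) log Q = +0.98 − (0.0592/2)(-0.852) = +1.005 V.

+1.005 V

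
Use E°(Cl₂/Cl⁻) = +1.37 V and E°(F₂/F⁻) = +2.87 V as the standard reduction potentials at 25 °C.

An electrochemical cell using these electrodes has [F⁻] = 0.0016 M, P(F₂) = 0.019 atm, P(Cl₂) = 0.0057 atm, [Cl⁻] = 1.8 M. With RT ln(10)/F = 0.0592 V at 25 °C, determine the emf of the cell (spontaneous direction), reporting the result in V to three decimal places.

F₂/F⁻ is the cathode (higher E°), Cl₂/Cl⁻ the anode: E°cell = +2.87 − (+1.37) = +1.50 V, n = 2.
Overall: F₂(g) + 2 Cl⁻(aq) → 2 F⁻(aq) + Cl₂(g)
Q = [F⁻]^2·P(Cl₂) / (P(F₂)·[Cl⁻]^2); log Q = -6.625.
E = E° − (0.0592/n) log Q = +1.50 − (0.0592/2)(-6.625) = +1.696 V.

+1.696 V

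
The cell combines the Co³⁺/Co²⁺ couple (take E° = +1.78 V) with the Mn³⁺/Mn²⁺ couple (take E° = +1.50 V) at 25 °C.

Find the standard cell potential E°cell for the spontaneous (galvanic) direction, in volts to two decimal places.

+0.28 V

The Co³⁺/Co²⁺ couple has the higher reduction potential, so it is the cathode; Mn³⁺/Mn²⁺ is oxidised at the anode.
E°cell = E°(cathode) − E°(anode) = (+1.78) − (+1.50) = +0.28 V.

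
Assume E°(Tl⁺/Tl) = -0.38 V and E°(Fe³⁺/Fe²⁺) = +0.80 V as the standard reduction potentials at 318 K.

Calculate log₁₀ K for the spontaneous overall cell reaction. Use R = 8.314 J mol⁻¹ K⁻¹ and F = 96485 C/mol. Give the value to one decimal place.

18.7

Cathode: Fe³⁺/Fe²⁺; anode: Tl⁺/Tl. E°cell = (+0.80) − (-0.38) = +1.18 V, with n = 1.
ΔG° = −nFE° = −RT ln K, so ln K = nFE°/(RT) = (1)(96485)(+1.18) / ((8.314)(318)) = 43.063.
log₁₀ K = 43.063 / ln 10 = 18.7.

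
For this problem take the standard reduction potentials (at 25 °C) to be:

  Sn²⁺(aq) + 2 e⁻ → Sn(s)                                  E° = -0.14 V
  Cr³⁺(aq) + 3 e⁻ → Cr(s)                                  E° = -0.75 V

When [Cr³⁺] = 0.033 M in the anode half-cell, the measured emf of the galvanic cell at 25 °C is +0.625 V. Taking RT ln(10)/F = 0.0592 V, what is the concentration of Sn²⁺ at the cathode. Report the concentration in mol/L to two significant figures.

Sn²⁺/Sn is the cathode, Cr³⁺/Cr the anode: E°cell = +0.61 V, n = 6.
Overall reaction: 3 Sn²⁺(aq) + 2 Cr(s) → 3 Sn(s) + 2 Cr³⁺(aq); Q = [Cr³⁺]^2/[Sn²⁺]^3.
From E = E° − (0.0592/n) log Q: log Q = (E° − E)·n/0.0592 = (+0.61 − (+0.625))·6/0.0592 = -1.5203.
So 3·log[Sn²⁺] = 2·log(0.033) − log Q = -2.9630 − (-1.5203) = -1.4427; log[Sn²⁺] = -1.4427 / 3 = -0.4809; [Sn²⁺] = 10^(-0.4809) ≈ 0.33 M.

0.33 M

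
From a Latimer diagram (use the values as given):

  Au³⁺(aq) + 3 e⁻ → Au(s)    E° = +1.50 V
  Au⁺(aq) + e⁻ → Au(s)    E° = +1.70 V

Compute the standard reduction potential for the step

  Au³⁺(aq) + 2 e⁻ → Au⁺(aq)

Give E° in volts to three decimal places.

+1.400 V

Sequential free energies add, so n₃E°₃ = n₁E°₁ + n₂E°₂.
With n₃ = 3, and the known step contributing 1×(+1.70) V, the unknown satisfies 2·E° = 3×(+1.50) − 1×(+1.70) = +2.800.
E° = +2.800 / 2 = +1.400 V.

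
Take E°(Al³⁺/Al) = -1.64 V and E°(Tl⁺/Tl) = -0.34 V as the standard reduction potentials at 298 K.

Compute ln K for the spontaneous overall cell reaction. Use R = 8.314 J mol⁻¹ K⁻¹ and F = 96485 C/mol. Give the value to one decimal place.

151.9

Cathode: Tl⁺/Tl; anode: Al³⁺/Al. E°cell = (-0.34) − (-1.64) = +1.30 V, with n = 3.
ΔG° = −nFE° = −RT ln K, so ln K = nFE°/(RT) = (3)(96485)(+1.30) / ((8.314)(298)) = 151.879.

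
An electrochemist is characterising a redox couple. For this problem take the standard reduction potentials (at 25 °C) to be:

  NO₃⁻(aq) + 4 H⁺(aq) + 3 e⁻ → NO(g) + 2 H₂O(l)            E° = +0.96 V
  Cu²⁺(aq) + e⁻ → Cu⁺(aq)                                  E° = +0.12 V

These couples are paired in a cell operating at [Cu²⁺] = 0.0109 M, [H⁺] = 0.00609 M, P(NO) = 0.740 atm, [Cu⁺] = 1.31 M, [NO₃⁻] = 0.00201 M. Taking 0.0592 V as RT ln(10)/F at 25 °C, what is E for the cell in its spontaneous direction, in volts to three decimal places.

NO₃⁻/NO is the cathode (higher E°), Cu²⁺/Cu⁺ the anode: E°cell = +0.96 − (+0.12) = +0.84 V, n = 3.
Overall: NO₃⁻(aq) + 4 H⁺(aq) + 3 Cu⁺(aq) → NO(g) + 2 H₂O(l) + 3 Cu²⁺(aq)
Q = P(NO)·[Cu²⁺]^3 / ([NO₃⁻]·[H⁺]^4·[Cu⁺]^3); log Q = 5.188.
E = E° − (0.0592/n) log Q = +0.84 − (0.0592/3)(5.188) = +0.738 V.

+0.738 V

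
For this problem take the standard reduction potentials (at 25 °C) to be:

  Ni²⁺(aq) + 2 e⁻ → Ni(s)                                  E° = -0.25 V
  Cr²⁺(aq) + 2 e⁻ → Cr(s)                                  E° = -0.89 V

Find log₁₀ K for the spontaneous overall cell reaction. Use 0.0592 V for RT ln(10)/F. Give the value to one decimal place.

Cathode: Ni²⁺/Ni; anode: Cr²⁺/Cr. E°cell = +0.64 V, n = 2.
log K = nE°cell / 0.0592 = (2)(+0.64) / 0.0592 = 21.6.

21.6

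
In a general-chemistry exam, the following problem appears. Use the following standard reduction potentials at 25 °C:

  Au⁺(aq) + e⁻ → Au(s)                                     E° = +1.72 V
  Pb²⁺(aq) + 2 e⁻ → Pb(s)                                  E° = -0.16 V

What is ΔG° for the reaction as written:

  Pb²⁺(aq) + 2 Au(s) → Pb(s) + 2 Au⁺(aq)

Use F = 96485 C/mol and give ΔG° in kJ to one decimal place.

+362.8 kJ

As written, Pb²⁺/Pb is reduced (cathode) and Au⁺/Au is oxidised (anode), so E°cell = (-0.16) − (+1.72) = -1.88 V.
Balancing electrons gives n = 2.
ΔG° = −nFE° = −(2)(96485)(-1.88) = 362,784 J = +362.8 kJ.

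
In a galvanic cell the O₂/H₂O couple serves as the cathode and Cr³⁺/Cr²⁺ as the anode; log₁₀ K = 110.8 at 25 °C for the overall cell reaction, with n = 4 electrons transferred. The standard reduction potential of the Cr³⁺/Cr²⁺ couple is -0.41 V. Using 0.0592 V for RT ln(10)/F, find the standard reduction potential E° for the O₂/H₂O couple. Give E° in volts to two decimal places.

E°cell = (0.0592/n)·log K = (0.0592/4)(110.8) = +1.640 V.
Since O₂/H₂O is the cathode and Cr³⁺/Cr²⁺ the anode, E°cell = E°(O₂/H₂O) − E°(Cr³⁺/Cr²⁺).
So E°(O₂/H₂O) = E°cell + E°(Cr³⁺/Cr²⁺) = +1.640 + (-0.41) = +1.23 V.

+1.23 V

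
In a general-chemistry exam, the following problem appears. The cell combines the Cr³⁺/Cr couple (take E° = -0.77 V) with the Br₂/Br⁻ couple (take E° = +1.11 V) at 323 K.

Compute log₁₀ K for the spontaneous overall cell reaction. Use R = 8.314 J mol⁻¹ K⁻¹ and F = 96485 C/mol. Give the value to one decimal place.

176.0

Cathode: Br₂/Br⁻; anode: Cr³⁺/Cr. E°cell = (+1.11) − (-0.77) = +1.88 V, with n = 6.
ΔG° = −nFE° = −RT ln K, so ln K = nFE°/(RT) = (6)(96485)(+1.88) / ((8.314)(323)) = 405.281.
log₁₀ K = 405.281 / ln 10 = 176.0.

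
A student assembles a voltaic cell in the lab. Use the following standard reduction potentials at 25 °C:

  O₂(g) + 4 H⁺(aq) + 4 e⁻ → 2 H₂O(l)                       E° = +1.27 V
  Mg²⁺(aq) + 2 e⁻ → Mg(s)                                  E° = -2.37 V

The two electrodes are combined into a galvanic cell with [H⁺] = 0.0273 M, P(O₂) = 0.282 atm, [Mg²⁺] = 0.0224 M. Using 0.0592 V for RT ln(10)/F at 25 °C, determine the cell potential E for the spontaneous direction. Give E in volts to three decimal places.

+3.588 V

O₂/H₂O is the cathode (higher E°), Mg²⁺/Mg the anode: E°cell = +1.27 − (-2.37) = +3.64 V, n = 4.
Overall: O₂(g) + 4 H⁺(aq) + 2 Mg(s) → 2 H₂O(l) + 2 Mg²⁺(aq)
Q = [Mg²⁺]^2 / (P(O₂)·[H⁺]^4); log Q = 3.506.
E = E° − (0.0592/n) log Q = +3.64 − (0.0592/4)(3.506) = +3.588 V.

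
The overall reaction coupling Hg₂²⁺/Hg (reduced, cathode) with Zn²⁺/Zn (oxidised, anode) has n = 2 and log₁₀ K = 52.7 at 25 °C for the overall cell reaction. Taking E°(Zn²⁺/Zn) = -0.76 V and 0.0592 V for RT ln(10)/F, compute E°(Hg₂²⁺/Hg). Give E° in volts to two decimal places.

+0.80 V

E°cell = (0.0592/n)·log K = (0.0592/2)(52.7) = +1.560 V.
Since Hg₂²⁺/Hg is the cathode and Zn²⁺/Zn the anode, E°cell = E°(Hg₂²⁺/Hg) − E°(Zn²⁺/Zn).
So E°(Hg₂²⁺/Hg) = E°cell + E°(Zn²⁺/Zn) = +1.560 + (-0.76) = +0.80 V.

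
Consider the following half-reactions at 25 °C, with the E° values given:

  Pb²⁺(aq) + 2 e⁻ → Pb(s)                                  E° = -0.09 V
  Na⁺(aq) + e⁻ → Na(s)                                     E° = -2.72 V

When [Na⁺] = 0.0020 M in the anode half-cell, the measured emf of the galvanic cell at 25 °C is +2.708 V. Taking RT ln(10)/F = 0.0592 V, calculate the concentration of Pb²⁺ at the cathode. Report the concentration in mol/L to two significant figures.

Pb²⁺/Pb is the cathode, Na⁺/Na the anode: E°cell = +2.63 V, n = 2.
Overall reaction: Pb²⁺(aq) + 2 Na(s) → Pb(s) + 2 Na⁺(aq); Q = [Na⁺]^2/[Pb²⁺]^1.
From E = E° − (0.0592/n) log Q: log Q = (E° − E)·n/0.0592 = (+2.63 − (+2.708))·2/0.0592 = -2.6351.
So 1·log[Pb²⁺] = 2·log(0.002) − log Q = -5.3979 − (-2.6351) = -2.7628; [Pb²⁺] = 10^(-2.7628) ≈ 0.0017 M.

0.0017 M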